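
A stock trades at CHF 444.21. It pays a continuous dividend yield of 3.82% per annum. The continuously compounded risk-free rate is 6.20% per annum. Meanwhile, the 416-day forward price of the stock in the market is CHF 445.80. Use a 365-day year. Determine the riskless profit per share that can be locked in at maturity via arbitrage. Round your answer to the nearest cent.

CHF 10.62 per share

Fair forward: F* = S·e^(carry·T), with carry = (r − q) = 0.0620 − 0.0382 = 0.0238
F* = 444.21 · e^(0.0238 × 416/365) = 444.21 · e^0.027125 = 444.21 × 1.027496 = CHF 456.4240
Market CHF 445.80 < fair CHF 456.4240: forward underpriced → reverse cash-and-carry (short spot, go long the forward).
At maturity, profit = |F_mkt − F*| = |445.80 − 456.4240| = CHF 10.62 per share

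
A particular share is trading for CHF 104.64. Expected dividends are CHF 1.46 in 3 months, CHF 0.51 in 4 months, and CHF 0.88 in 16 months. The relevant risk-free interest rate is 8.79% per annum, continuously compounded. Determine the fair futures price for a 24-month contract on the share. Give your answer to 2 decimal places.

PV(dividends) I = 1.46·e^(−0.0879·3/12) + 0.51·e^(−0.0879·4/12) + 0.88·e^(−0.0879·16/12)
I = 1.4283 + 0.4953 + 0.7827 = 2.7063
F = (S − I)·e^(rT) = (104.64 − 2.7063) · e^(0.0879·24/12)
= 101.9337 · e^0.175800 = 101.9337 × 1.192200 = CHF 121.53

CHF 121.53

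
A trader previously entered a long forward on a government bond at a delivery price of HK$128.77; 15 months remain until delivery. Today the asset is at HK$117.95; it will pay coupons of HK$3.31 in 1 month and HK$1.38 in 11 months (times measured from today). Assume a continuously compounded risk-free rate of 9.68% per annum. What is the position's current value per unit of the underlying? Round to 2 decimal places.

-HK$0.69

PV(remaining coupons) I = 3.31·e^(−0.0968·1/12) + 1.38·e^(−0.0968·11/12) = 4.5462
Current forward F = (S − I)·e^(rT) = (117.95 − 4.5462)·e^(0.0968·15/12) = 113.4038 × 1.128625 = 127.9904
Value (long) = (F − K)·e^(−rT) = (127.9904 − 128.77) × 0.886034 = -0.6908
Value = -HK$0.69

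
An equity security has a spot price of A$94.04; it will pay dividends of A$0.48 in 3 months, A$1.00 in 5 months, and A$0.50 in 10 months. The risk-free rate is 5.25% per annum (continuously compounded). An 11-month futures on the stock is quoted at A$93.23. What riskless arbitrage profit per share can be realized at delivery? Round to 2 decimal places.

A$3.42 per share

PV(dividends) I = 0.48·e^(−0.0525·3/12) + 1.00·e^(−0.0525·5/12) + 0.50·e^(−0.0525·10/12) = 1.9307
Fair futures F* = (S − I)·e^(rT) = (94.04 − 1.9307)·e^0.048125 = 92.1093 × 1.049302 = 96.6505
Market A$93.23 < fair 96.6505: forward underpriced → reverse cash-and-carry (short the stock, invest proceeds at r, pay the dividends, go long the forward).
Profit at T = |F_mkt − F*| = |93.23 − 96.6505| = A$3.42 per share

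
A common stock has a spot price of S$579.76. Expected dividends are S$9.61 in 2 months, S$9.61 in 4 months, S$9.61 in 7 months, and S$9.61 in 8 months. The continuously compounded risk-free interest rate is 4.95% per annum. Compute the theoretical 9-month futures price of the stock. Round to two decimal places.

S$562.65

PV(dividends) I = 9.61·e^(−0.0495·2/12) + 9.61·e^(−0.0495·4/12) + 9.61·e^(−0.0495·7/12) + 9.61·e^(−0.0495·8/12)
I = 9.5310 + 9.4527 + 9.3365 + 9.2980 = 37.6182
F = (S − I)·e^(rT) = (579.76 − 37.6182) · e^(0.0495·9/12)
= 542.1418 · e^0.037125 = 542.1418 × 1.037823 = S$562.65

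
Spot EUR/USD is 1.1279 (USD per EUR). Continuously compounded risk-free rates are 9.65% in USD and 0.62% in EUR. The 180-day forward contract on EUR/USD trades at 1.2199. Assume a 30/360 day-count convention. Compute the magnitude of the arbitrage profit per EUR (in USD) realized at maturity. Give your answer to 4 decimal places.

Fair forward: F* = S·e^(carry·T), with carry = (r_USD − r_EUR) = 0.0965 − 0.0062 = 0.0903
F* = 1.1279 · e^(0.0903 × 180/360) = 1.1279 · e^0.045150 = 1.1279 × 1.046185 = 1.1800
Market 1.2199 > fair 1.1800: forward overpriced → cash-and-carry (buy spot, short the forward).
At maturity, profit = |F_mkt − F*| = |1.2199 − 1.1800| = 0.0399 per EUR (in USD)

0.0399 per EUR (in USD)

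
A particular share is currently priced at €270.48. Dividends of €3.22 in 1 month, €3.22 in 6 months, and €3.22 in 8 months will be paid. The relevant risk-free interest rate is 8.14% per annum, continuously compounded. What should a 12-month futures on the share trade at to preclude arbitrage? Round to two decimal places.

PV(dividends) I = 3.22·e^(−0.0814·1/12) + 3.22·e^(−0.0814·6/12) + 3.22·e^(−0.0814·8/12)
I = 3.1982 + 3.0916 + 3.0499 = 9.3397
F = (S − I)·e^(rT) = (270.48 − 9.3397) · e^(0.0814·12/12)
= 261.1403 · e^0.081400 = 261.1403 × 1.084805 = €283.29

€283.29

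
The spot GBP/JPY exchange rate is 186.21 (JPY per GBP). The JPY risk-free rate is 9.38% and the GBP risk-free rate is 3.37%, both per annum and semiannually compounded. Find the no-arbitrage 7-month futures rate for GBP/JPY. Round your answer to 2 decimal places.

192.65

By covered interest parity, F = S · (1+r_JPY/2)^(2T) / (1+r_GBP/2)^(2T)
= 186.21 × 1.054928 / 1.019686 = 186.21 × 1.034562
F = 192.65 JPY per GBP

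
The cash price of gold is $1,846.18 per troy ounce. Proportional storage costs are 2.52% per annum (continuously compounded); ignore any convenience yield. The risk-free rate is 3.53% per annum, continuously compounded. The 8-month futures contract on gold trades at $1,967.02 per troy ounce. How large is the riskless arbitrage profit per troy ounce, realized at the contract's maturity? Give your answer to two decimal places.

$44.86 per troy ounce

Fair futures: F* = S·e^(carry·T), with carry = (r + u) = 0.0353 + 0.0252 = 0.0605
F* = 1846.18 · e^(0.0605 × 8/12) = 1846.18 · e^0.04033333 = 1846.18 × 1.04115777 = $1922.1647
Market $1967.02 > fair $1922.1647: forward overpriced → cash-and-carry (buy spot, short the forward).
At maturity, profit = |F_mkt − F*| = |1967.02 − 1922.1647| = $44.86 per troy ounce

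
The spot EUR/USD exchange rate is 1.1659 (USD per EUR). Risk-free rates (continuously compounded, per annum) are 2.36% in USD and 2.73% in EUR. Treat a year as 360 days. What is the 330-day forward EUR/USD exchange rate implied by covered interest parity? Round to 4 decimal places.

F = S·e^((r_USD − r_EUR)T) = 1.1659 · e^((0.0236 − 0.0273) × 330/360)
= 1.1659 · e^-0.003392 = 1.1659 × 0.996614
F = 1.1620 USD per EUR

1.1620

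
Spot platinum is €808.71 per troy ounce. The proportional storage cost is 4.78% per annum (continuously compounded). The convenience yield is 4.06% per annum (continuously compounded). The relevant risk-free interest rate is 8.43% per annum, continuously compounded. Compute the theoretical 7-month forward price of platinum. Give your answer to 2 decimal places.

Net carry = r + u − y = 0.0843 + 0.0478 − 0.0406 = 0.0915
F = S·e^((r+u−y)T) = 808.71 · e^(0.0915 × 7/12) = 808.71 · e^0.053375
= 808.71 × 1.054825 = €853.05 per troy ounce

€853.05 per troy ounce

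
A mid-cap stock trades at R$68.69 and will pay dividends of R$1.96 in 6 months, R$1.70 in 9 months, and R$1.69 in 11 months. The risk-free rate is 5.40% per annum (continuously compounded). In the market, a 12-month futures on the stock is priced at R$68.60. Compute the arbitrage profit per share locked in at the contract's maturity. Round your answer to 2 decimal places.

PV(dividends) I = 1.96·e^(−0.0540·6/12) + 1.70·e^(−0.0540·9/12) + 1.69·e^(−0.0540·11/12) = 5.1487
Fair futures F* = (S − I)·e^(rT) = (68.69 − 5.1487)·e^0.054000 = 63.5413 × 1.055485 = 67.0669
Market R$68.60 > fair 67.0669: forward overpriced → cash-and-carry (borrow at r, buy the stock and collect the dividends, short the forward).
Profit at T = |F_mkt − F*| = |68.60 − 67.0669| = R$1.53 per share

R$1.53 per share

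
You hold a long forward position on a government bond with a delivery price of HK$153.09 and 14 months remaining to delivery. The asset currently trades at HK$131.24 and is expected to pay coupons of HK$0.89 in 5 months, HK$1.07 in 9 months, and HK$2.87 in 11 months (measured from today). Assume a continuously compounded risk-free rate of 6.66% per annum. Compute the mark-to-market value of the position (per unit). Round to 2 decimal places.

PV(remaining coupons) I = 0.89·e^(−0.0666·5/12) + 1.07·e^(−0.0666·9/12) + 2.87·e^(−0.0666·11/12) = 4.5835
Current forward F = (S − I)·e^(rT) = (131.24 − 4.5835)·e^(0.0666·14/12) = 126.6565 × 1.080798 = 136.8901
Value (long) = (F − K)·e^(−rT) = (136.8901 − 153.09) × 0.925242 = -14.9888
Value = -HK$14.99

-HK$14.99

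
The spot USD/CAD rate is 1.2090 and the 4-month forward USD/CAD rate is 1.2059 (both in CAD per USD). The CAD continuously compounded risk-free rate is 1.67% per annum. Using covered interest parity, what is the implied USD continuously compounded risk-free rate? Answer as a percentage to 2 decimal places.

F = S·e^((r_CAD − r_USD)T) ⇒ r_USD = r_CAD − ln(F/S)/T
ln(1.2059/1.2090) = -0.002567; /(4/12) = -0.007701
r_USD = 0.0167 + 0.007701 = 0.024401
r_USD = 2.44%

2.44%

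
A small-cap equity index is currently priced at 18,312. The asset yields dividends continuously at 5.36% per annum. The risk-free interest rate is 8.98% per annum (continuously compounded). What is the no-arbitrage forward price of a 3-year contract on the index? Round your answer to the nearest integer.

F = S·e^((r − q)T) = 18312 · e^((0.0898 − 0.0536) × 3)
= 18312 · e^0.108600 = 18312 × 1.114716
F = 20,413

20,413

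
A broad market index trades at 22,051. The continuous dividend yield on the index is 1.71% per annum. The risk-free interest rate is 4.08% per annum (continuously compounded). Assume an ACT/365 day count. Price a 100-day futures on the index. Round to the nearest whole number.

F = S·e^((r − q)T) = 22051 · e^((0.0408 − 0.0171) × 100/365)
= 22051 · e^0.006493 = 22051 × 1.006514
F = 22,195

22,195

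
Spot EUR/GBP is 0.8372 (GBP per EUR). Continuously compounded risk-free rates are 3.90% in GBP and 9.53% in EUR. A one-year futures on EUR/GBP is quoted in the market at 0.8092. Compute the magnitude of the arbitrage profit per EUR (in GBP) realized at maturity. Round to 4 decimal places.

Fair futures: F* = S·e^(carry·T), with carry = (r_GBP − r_EUR) = 0.0390 − 0.0953 = -0.0563
F* = 0.8372 · e^(-0.0563 × 12/12) = 0.8372 · e^-0.056300 = 0.8372 × 0.945256 = 0.7914
Market 0.8092 > fair 0.7914: forward overpriced → cash-and-carry (buy spot, short the forward).
At maturity, profit = |F_mkt − F*| = |0.8092 − 0.7914| = 0.0178 per EUR (in GBP)

0.0178 per EUR (in GBP)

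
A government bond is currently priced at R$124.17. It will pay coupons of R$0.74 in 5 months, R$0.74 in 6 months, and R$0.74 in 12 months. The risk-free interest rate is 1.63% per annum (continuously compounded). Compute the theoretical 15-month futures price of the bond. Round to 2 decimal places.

R$124.48

PV(coupons) I = 0.74·e^(−0.0163·5/12) + 0.74·e^(−0.0163·6/12) + 0.74·e^(−0.0163·12/12)
I = 0.7350 + 0.7340 + 0.7280 = 2.1970
F = (S − I)·e^(rT) = (124.17 − 2.1970) · e^(0.0163·15/12)
= 121.9730 · e^0.020375 = 121.9730 × 1.020584 = R$124.48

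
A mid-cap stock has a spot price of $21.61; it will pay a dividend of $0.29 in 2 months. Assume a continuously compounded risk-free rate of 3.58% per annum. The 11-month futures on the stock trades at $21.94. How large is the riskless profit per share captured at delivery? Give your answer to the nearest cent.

PV(dividends) I = 0.29·e^(−0.0358·2/12) = 0.2883
Fair futures F* = (S − I)·e^(rT) = (21.61 − 0.2883)·e^0.032817 = 21.3217 × 1.033361 = 22.0330
Market $21.94 < fair 22.0330: forward underpriced → reverse cash-and-carry (short the stock, invest proceeds at r, pay the dividends, go long the forward).
Profit at T = |F_mkt − F*| = |21.94 − 22.0330| = $0.09 per share

$0.09 per share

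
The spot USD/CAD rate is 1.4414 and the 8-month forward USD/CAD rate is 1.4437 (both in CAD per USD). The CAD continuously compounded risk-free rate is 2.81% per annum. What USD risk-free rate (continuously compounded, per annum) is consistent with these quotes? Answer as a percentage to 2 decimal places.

F = S·e^((r_CAD − r_USD)T) ⇒ r_USD = r_CAD − ln(F/S)/T
ln(1.4437/1.4414) = 0.001594; /(8/12) = 0.002391
r_USD = 0.0281 − 0.002391 = 0.025709
r_USD = 2.57%

2.57%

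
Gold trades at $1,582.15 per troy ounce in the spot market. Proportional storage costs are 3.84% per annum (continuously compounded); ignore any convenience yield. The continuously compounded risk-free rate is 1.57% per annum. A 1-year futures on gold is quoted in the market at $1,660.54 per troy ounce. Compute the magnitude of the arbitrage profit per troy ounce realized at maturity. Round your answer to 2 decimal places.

$9.56 per troy ounce

Fair futures: F* = S·e^(carry·T), with carry = (r + u) = 0.0157 + 0.0384 = 0.0541
F* = 1582.15 · e^(0.0541 × 1) = 1582.15 · e^0.05410000 = 1582.15 × 1.05559016 = $1670.1020
Market $1660.54 < fair $1670.1020: forward underpriced → reverse cash-and-carry (short spot, go long the forward).
At maturity, profit = |F_mkt − F*| = |1660.54 − 1670.1020| = $9.56 per troy ounce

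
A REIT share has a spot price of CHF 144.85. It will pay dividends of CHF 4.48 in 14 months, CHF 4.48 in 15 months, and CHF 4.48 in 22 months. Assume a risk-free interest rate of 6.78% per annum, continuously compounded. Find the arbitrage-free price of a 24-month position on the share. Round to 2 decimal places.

CHF 151.90

PV(dividends) I = 4.48·e^(−0.0678·14/12) + 4.48·e^(−0.0678·15/12) + 4.48·e^(−0.0678·22/12)
I = 4.1393 + 4.1160 + 3.9564 = 12.2117
F = (S − I)·e^(rT) = (144.85 − 12.2117) · e^(0.0678·24/12)
= 132.6383 · e^0.135600 = 132.6383 × 1.145224 = CHF 151.90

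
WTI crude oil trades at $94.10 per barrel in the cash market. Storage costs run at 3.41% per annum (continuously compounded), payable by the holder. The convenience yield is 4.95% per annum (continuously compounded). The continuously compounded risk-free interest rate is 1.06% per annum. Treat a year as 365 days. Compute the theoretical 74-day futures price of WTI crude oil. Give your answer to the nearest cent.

$94.01 per barrel

Net carry = r + u − y = 0.0106 + 0.0341 − 0.0495 = -0.0048
F = S·e^((r+u−y)T) = 94.10 · e^(-0.0048 × 74/365) = 94.10 · e^-0.000973
= 94.10 × 0.999027 = $94.01 per barrel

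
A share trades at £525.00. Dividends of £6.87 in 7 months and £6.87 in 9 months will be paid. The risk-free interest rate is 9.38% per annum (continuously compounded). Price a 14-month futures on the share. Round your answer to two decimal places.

PV(dividends) I = 6.87·e^(−0.0938·7/12) + 6.87·e^(−0.0938·9/12)
I = 6.5042 + 6.4033 = 12.9075
F = (S − I)·e^(rT) = (525.00 − 12.9075) · e^(0.0938·14/12)
= 512.0925 · e^0.109433 = 512.0925 × 1.115645 = £571.31

£571.31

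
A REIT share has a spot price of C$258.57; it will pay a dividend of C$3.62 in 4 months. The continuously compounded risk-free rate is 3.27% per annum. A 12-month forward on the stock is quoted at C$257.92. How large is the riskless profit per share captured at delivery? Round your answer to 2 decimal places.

PV(dividends) I = 3.62·e^(−0.0327·4/12) = 3.5808
Fair forward F* = (S − I)·e^(rT) = (258.57 − 3.5808)·e^0.032700 = 254.9892 × 1.033241 = 263.4653
Market C$257.92 < fair 263.4653: forward underpriced → reverse cash-and-carry (short the stock, invest proceeds at r, pay the dividends, go long the forward).
Profit at T = |F_mkt − F*| = |257.92 − 263.4653| = C$5.55 per share

C$5.55 per share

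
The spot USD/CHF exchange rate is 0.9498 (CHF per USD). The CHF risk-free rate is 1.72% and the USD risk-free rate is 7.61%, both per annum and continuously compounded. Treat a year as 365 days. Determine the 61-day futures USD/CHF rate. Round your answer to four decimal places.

F = S·e^((r_CHF − r_USD)T) = 0.9498 · e^((0.0172 − 0.0761) × 61/365)
= 0.9498 · e^-0.009844 = 0.9498 × 0.990204
F = 0.9405 CHF per USD

0.9405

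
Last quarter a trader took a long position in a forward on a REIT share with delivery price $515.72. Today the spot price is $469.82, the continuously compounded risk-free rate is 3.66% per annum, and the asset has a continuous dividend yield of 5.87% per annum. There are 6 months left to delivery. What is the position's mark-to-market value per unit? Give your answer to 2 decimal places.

-$50.14

Current fair forward for the remaining 6 months: F = S·e^((r − q)·T), (r − q) = 0.0366 − 0.0587 = -0.0221
F = 469.82 · e^(-0.0221 × 6/12) = 469.82 × 0.989011 = 464.6571
Value of long forward = (F − K)·e^(−rT) = (464.6571 − 515.72) · e^(−0.0366·6/12)
= -51.0629 × 0.981866 = -50.14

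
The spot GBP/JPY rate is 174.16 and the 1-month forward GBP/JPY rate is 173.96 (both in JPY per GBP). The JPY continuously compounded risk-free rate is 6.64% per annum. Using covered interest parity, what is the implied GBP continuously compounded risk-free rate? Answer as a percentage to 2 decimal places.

F = S·e^((r_JPY − r_GBP)T) ⇒ r_GBP = r_JPY − ln(F/S)/T
ln(173.96/174.16) = -0.001149; /(1/12) = -0.013788
r_GBP = 0.0664 + 0.013788 = 0.080188
r_GBP = 8.02%

8.02%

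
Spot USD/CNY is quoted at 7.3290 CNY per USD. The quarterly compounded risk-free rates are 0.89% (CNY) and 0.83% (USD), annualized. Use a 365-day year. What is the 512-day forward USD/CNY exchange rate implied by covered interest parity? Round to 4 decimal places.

By covered interest parity, F = S · (1+r_CNY/4)^(4T) / (1+r_USD/4)^(4T)
= 7.3290 × 1.012549 / 1.011699 = 7.3290 × 1.000840
F = 7.3352 CNY per USD

7.3352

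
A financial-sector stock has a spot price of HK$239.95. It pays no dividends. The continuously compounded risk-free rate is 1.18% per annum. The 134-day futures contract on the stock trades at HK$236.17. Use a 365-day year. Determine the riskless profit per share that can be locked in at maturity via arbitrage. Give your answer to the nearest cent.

HK$4.82 per share

Fair futures: F* = S·e^(carry·T), with carry = r = 0.0118
F* = 239.95 · e^(0.0118 × 134/365) = 239.95 · e^0.004332 = 239.95 × 1.004341 = HK$240.9916
Market HK$236.17 < fair HK$240.9916: forward underpriced → reverse cash-and-carry (short spot, go long the forward).
At maturity, profit = |F_mkt − F*| = |236.17 − 240.9916| = HK$4.82 per share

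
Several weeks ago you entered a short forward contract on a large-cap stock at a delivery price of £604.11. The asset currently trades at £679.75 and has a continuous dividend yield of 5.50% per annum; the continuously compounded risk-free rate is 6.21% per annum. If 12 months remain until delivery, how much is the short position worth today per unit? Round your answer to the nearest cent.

Current fair forward for the remaining 12 months: F = S·e^((r − q)·T), (r − q) = 0.0621 − 0.0550 = 0.0071
F = 679.75 · e^(0.0071 × 12/12) = 679.75 × 1.007125 = 684.5932
Value of long forward = (F − K)·e^(−rT) = (684.5932 − 604.11) · e^(−0.0621·12/12)
= 80.4832 × 0.939789 = 75.64
Short position value = −(long value) = -£75.64

-£75.64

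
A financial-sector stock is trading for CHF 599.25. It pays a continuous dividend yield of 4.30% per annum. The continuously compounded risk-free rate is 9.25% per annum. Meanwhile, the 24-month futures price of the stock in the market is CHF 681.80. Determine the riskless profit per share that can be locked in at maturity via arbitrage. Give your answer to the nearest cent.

CHF 20.19 per share

Fair futures: F* = S·e^(carry·T), with carry = (r − q) = 0.0925 − 0.0430 = 0.0495
F* = 599.25 · e^(0.0495 × 24/12) = 599.25 · e^0.099000 = 599.25 × 1.104066 = CHF 661.6116
Market CHF 681.80 > fair CHF 661.6116: forward overpriced → cash-and-carry (buy spot, short the forward).
At maturity, profit = |F_mkt − F*| = |681.80 − 661.6116| = CHF 20.19 per share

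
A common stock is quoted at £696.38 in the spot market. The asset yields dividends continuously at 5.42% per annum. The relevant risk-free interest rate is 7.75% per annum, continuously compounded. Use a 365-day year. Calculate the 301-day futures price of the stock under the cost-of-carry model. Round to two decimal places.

£709.89

F = S·e^((r − q)T) = 696.38 · e^((0.0775 − 0.0542) × 301/365)
= 696.38 · e^0.019215 = 696.38 × 1.019401
F = £709.89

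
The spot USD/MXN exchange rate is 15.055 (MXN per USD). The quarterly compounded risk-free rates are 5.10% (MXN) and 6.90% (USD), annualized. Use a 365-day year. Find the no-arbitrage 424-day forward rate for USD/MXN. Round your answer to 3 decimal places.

14.748

By covered interest parity, F = S · (1+r_MXN/4)^(4T) / (1+r_USD/4)^(4T)
= 15.055 × 1.060637 / 1.082713 = 15.055 × 0.979610
F = 14.748 MXN per USD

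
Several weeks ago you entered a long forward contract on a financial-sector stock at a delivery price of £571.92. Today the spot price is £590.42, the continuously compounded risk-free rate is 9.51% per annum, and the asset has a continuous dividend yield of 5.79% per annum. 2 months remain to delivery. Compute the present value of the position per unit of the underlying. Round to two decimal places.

Current fair forward for the remaining 2 months: F = S·e^((r − q)·T), (r − q) = 0.0951 − 0.0579 = 0.0372
F = 590.42 · e^(0.0372 × 2/12) = 590.42 × 1.006219 = 594.0918
Value of long forward = (F − K)·e^(−rT) = (594.0918 − 571.92) · e^(−0.0951·2/12)
= 22.1718 × 0.984275 = 21.82

£21.82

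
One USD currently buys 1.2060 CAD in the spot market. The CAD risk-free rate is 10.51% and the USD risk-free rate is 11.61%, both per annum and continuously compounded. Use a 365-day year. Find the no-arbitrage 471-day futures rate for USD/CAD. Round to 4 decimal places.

1.1890

F = S·e^((r_CAD − r_USD)T) = 1.2060 · e^((0.1051 − 0.1161) × 471/365)
= 1.2060 · e^-0.014195 = 1.2060 × 0.985905
F = 1.1890 CAD per USD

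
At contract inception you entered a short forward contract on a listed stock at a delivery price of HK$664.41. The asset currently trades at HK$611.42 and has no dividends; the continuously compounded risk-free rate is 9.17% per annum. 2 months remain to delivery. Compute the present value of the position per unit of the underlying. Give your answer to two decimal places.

Current fair forward for the remaining 2 months: F = S·e^(r·T), r = 0.0917
F = 611.42 · e^(0.0917 × 2/12) = 611.42 × 1.015401 = 620.8365
Value of long forward = (F − K)·e^(−rT) = (620.8365 − 664.41) · e^(−0.0917·2/12)
= -43.5735 × 0.984833 = -42.91
Short position value = −(long value) = HK$42.91

HK$42.91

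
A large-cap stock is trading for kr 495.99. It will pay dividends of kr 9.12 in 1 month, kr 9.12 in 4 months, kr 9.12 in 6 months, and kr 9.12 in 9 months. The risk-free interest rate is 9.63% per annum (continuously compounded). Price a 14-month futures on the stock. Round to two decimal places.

PV(dividends) I = 9.12·e^(−0.0963·1/12) + 9.12·e^(−0.0963·4/12) + 9.12·e^(−0.0963·6/12) + 9.12·e^(−0.0963·9/12)
I = 9.0471 + 8.8319 + 8.6913 + 8.4845 = 35.0548
F = (S − I)·e^(rT) = (495.99 − 35.0548) · e^(0.0963·14/12)
= 460.9352 · e^0.112350 = 460.9352 × 1.118904 = kr 515.74

kr 515.74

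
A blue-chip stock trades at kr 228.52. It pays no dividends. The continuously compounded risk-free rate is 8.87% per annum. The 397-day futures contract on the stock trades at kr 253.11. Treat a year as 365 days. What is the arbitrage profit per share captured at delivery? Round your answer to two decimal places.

Fair futures: F* = S·e^(carry·T), with carry = r = 0.0887
F* = 228.52 · e^(0.0887 × 397/365) = 228.52 · e^0.096476 = 228.52 × 1.101283 = kr 251.6652
Market kr 253.11 > fair kr 251.6652: forward overpriced → cash-and-carry (buy spot, short the forward).
At maturity, profit = |F_mkt − F*| = |253.11 − 251.6652| = kr 1.44 per share

kr 1.44 per share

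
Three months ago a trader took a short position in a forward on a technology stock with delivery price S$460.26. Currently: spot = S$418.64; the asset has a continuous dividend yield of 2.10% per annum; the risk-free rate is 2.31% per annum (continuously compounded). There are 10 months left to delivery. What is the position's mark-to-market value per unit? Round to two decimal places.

S$40.11

Current fair forward for the remaining 10 months: F = S·e^((r − q)·T), (r − q) = 0.0231 − 0.0210 = 0.0021
F = 418.64 · e^(0.0021 × 10/12) = 418.64 × 1.001752 = 419.3735
Value of long forward = (F − K)·e^(−rT) = (419.3735 − 460.26) · e^(−0.0231·10/12)
= -40.8865 × 0.980934 = -40.11
Short position value = −(long value) = S$40.11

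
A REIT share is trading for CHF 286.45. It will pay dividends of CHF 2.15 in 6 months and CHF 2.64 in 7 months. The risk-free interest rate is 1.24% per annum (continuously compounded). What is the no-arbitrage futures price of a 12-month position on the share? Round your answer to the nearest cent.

PV(dividends) I = 2.15·e^(−0.0124·6/12) + 2.64·e^(−0.0124·7/12)
I = 2.1367 + 2.6210 = 4.7577
F = (S − I)·e^(rT) = (286.45 − 4.7577) · e^(0.0124·12/12)
= 281.6923 · e^0.012400 = 281.6923 × 1.012477 = CHF 285.21

CHF 285.21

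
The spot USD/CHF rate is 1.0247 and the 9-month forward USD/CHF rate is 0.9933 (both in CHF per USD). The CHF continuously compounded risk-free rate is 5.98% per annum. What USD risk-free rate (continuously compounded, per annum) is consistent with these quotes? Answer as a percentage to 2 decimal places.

10.13%

F = S·e^((r_CHF − r_USD)T) ⇒ r_USD = r_CHF − ln(F/S)/T
ln(0.9933/1.0247) = -0.031122; /(9/12) = -0.041496
r_USD = 0.0598 + 0.041496 = 0.101296
r_USD = 10.13%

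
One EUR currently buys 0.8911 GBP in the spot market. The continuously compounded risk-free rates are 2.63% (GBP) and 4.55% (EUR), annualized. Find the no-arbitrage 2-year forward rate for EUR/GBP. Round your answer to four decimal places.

F = S·e^((r_GBP − r_EUR)T) = 0.8911 · e^((0.0263 − 0.0455) × 2)
= 0.8911 · e^-0.038400 = 0.8911 × 0.962328
F = 0.8575 GBP per EUR

0.8575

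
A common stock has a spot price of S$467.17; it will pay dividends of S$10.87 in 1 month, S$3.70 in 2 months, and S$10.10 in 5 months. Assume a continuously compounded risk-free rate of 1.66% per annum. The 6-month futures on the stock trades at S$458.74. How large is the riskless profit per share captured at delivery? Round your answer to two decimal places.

PV(dividends) I = 10.87·e^(−0.0166·1/12) + 3.70·e^(−0.0166·2/12) + 10.10·e^(−0.0166·5/12) = 24.5751
Fair futures F* = (S − I)·e^(rT) = (467.17 − 24.5751)·e^0.008300 = 442.5949 × 1.008335 = 446.2839
Market S$458.74 > fair 446.2839: forward overpriced → cash-and-carry (borrow at r, buy the stock and collect the dividends, short the forward).
Profit at T = |F_mkt − F*| = |458.74 − 446.2839| = S$12.46 per share

S$12.46 per share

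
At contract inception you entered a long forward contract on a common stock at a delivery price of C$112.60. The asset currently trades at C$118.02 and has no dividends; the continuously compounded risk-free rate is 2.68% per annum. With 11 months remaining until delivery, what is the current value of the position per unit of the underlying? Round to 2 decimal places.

Current fair forward for the remaining 11 months: F = S·e^(r·T), r = 0.0268
F = 118.02 · e^(0.0268 × 11/12) = 118.02 × 1.024871 = 120.9553
Value of long forward = (F − K)·e^(−rT) = (120.9553 − 112.60) · e^(−0.0268·11/12)
= 8.3553 × 0.975733 = 8.15

C$8.15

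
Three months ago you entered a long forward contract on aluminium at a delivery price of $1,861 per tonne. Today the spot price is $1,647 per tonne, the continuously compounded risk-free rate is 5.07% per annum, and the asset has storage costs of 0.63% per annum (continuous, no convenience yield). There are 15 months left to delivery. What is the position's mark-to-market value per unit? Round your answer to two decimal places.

-$86.70 per tonne

Current fair forward for the remaining 15 months: F = S·e^((r + u)·T), (r + u) = 0.0507 + 0.0063 = 0.0570
F = 1647 · e^(0.0570 × 15/12) = 1647 × 1.07384965 = 1768.6304
Value of long forward = (F − K)·e^(−rT) = (1768.6304 − 1861) · e^(−0.0507·15/12)
= -92.3696 × 0.93859144 = -86.70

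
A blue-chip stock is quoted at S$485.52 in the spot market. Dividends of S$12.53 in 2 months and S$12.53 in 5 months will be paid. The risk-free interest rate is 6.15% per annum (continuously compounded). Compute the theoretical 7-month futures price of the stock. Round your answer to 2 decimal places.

PV(dividends) I = 12.53·e^(−0.0615·2/12) + 12.53·e^(−0.0615·5/12)
I = 12.4022 + 12.2130 = 24.6152
F = (S − I)·e^(rT) = (485.52 − 24.6152) · e^(0.0615·7/12)
= 460.9048 · e^0.035875 = 460.9048 × 1.036526 = S$477.74

S$477.74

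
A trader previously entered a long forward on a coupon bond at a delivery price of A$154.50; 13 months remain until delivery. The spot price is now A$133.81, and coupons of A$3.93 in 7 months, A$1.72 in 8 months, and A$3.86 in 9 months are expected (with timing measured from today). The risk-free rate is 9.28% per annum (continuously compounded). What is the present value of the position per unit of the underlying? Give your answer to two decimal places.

PV(remaining coupons) I = 3.93·e^(−0.0928·7/12) + 1.72·e^(−0.0928·8/12) + 3.86·e^(−0.0928·9/12) = 8.9402
Current forward F = (S − I)·e^(rT) = (133.81 − 8.9402)·e^(0.0928·13/12) = 124.8698 × 1.105760 = 138.0760
Value (long) = (F − K)·e^(−rT) = (138.0760 − 154.50) × 0.904355 = -14.8531
Value = -A$14.85

-A$14.85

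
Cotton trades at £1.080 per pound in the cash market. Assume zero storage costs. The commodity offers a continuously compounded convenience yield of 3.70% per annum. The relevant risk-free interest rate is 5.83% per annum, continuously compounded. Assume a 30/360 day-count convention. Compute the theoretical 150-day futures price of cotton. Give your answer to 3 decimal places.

Net carry = r + u − y = 0.0583 + 0.0000 − 0.0370 = 0.0213
F = S·e^((r+u−y)T) = 1.080 · e^(0.0213 × 150/360) = 1.080 · e^0.008875
= 1.080 × 1.008914 = £1.090 per pound

£1.090 per pound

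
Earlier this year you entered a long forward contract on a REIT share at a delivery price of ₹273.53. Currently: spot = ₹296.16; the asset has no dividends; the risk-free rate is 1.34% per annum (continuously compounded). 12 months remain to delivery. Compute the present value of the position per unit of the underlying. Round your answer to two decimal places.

Current fair forward for the remaining 12 months: F = S·e^(r·T), r = 0.0134
F = 296.16 · e^(0.0134 × 12/12) = 296.16 × 1.013490 = 300.1552
Value of long forward = (F − K)·e^(−rT) = (300.1552 − 273.53) · e^(−0.0134·12/12)
= 26.6252 × 0.986689 = 26.27

₹26.27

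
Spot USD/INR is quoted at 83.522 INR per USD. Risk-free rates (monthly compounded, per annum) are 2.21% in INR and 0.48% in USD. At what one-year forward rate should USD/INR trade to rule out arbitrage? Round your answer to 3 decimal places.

84.978

By covered interest parity, F = S · (1+r_INR/12)^(12T) / (1+r_USD/12)^(12T)
= 83.522 × 1.022325 / 1.004811 = 83.522 × 1.017430
F = 84.978 INR per USD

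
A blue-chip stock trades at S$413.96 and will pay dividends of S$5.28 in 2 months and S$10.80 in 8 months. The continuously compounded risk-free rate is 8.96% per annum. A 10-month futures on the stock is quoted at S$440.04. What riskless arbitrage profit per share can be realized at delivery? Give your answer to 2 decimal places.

S$10.56 per share

PV(dividends) I = 5.28·e^(−0.0896·2/12) + 10.80·e^(−0.0896·8/12) = 15.3755
Fair futures F* = (S − I)·e^(rT) = (413.96 − 15.3755)·e^0.074667 = 398.5845 × 1.077525 = 429.4848
Market S$440.04 > fair 429.4848: forward overpriced → cash-and-carry (borrow at r, buy the stock and collect the dividends, short the forward).
Profit at T = |F_mkt − F*| = |440.04 − 429.4848| = S$10.56 per share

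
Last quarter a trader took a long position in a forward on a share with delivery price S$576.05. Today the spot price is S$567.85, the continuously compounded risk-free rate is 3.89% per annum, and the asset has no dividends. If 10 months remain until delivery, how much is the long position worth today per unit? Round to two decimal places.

S$10.17

Current fair forward for the remaining 10 months: F = S·e^(r·T), r = 0.0389
F = 567.85 · e^(0.0389 × 10/12) = 567.85 × 1.032948 = 586.5595
Value of long forward = (F − K)·e^(−rT) = (586.5595 − 576.05) · e^(−0.0389·10/12)
= 10.5095 × 0.968103 = 10.17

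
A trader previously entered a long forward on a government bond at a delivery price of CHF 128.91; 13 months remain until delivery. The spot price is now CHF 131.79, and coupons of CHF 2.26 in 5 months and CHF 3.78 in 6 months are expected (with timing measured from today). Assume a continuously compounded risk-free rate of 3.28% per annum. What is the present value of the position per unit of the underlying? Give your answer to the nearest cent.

CHF 1.43

PV(remaining coupons) I = 2.26·e^(−0.0328·5/12) + 3.78·e^(−0.0328·6/12) = 5.9478
Current forward F = (S − I)·e^(rT) = (131.79 − 5.9478)·e^(0.0328·13/12) = 125.8422 × 1.036172 = 130.3942
Value (long) = (F − K)·e^(−rT) = (130.3942 − 128.91) × 0.965091 = 1.4324
Value = CHF 1.43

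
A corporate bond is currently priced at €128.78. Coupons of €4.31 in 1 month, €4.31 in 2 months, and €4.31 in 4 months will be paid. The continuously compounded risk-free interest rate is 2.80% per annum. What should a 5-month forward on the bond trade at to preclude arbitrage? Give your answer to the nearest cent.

€117.28

PV(coupons) I = 4.31·e^(−0.0280·1/12) + 4.31·e^(−0.0280·2/12) + 4.31·e^(−0.0280·4/12)
I = 4.3000 + 4.2899 + 4.2700 = 12.8599
F = (S − I)·e^(rT) = (128.78 − 12.8599) · e^(0.0280·5/12)
= 115.9201 · e^0.011667 = 115.9201 × 1.011735 = €117.28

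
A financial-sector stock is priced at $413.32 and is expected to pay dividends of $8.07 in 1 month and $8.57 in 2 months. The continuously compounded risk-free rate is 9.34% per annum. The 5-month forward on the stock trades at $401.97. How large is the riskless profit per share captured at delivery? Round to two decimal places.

PV(dividends) I = 8.07·e^(−0.0934·1/12) + 8.57·e^(−0.0934·2/12) = 16.4451
Fair forward F* = (S − I)·e^(rT) = (413.32 − 16.4451)·e^0.038917 = 396.8749 × 1.039684 = 412.6245
Market $401.97 < fair 412.6245: forward underpriced → reverse cash-and-carry (short the stock, invest proceeds at r, pay the dividends, go long the forward).
Profit at T = |F_mkt − F*| = |401.97 − 412.6245| = $10.65 per share

$10.65 per share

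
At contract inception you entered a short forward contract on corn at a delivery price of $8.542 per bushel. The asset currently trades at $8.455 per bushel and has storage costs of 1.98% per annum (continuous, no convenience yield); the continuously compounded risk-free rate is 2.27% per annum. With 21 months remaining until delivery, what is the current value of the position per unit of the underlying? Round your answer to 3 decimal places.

Current fair forward for the remaining 21 months: F = S·e^((r + u)·T), (r + u) = 0.0227 + 0.0198 = 0.0425
F = 8.455 · e^(0.0425 × 21/12) = 8.455 × 1.077211 = 9.1078
Value of long forward = (F − K)·e^(−rT) = (9.1078 − 8.542) · e^(−0.0227·21/12)
= 0.5658 × 0.961054 = 0.544
Short position value = −(long value) = -$0.544

-$0.544 per bushel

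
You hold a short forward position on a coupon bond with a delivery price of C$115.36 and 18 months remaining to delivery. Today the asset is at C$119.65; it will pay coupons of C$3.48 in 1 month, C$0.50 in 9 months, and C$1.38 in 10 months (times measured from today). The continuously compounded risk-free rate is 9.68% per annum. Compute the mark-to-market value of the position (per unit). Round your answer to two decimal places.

PV(remaining coupons) I = 3.48·e^(−0.0968·1/12) + 0.50·e^(−0.0968·9/12) + 1.38·e^(−0.0968·10/12) = 5.1901
Current forward F = (S − I)·e^(rT) = (119.65 − 5.1901)·e^(0.0968·18/12) = 114.4599 × 1.156271 = 132.3467
Value (long) = (F − K)·e^(−rT) = (132.3467 − 115.36) × 0.864849 = 14.6909
Short position value = −(long value) = -C$14.69

-C$14.69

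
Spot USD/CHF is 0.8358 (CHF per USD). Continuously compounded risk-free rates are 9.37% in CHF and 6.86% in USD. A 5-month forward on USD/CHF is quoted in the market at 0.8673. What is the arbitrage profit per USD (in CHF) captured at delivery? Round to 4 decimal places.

0.0227 per USD (in CHF)

Fair forward: F* = S·e^(carry·T), with carry = (r_CHF − r_USD) = 0.0937 − 0.0686 = 0.0251
F* = 0.8358 · e^(0.0251 × 5/12) = 0.8358 · e^0.010458 = 0.8358 × 1.010513 = 0.8446
Market 0.8673 > fair 0.8446: forward overpriced → cash-and-carry (buy spot, short the forward).
At maturity, profit = |F_mkt − F*| = |0.8673 − 0.8446| = 0.0227 per USD (in CHF)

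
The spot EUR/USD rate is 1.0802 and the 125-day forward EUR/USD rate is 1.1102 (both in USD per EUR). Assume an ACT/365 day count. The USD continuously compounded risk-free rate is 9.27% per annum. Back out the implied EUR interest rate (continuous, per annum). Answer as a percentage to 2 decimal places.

F = S·e^((r_USD − r_EUR)T) ⇒ r_EUR = r_USD − ln(F/S)/T
ln(1.1102/1.0802) = 0.027394; /(125/365) = 0.079990
r_EUR = 0.0927 − 0.079990 = 0.012710
r_EUR = 1.27%

1.27%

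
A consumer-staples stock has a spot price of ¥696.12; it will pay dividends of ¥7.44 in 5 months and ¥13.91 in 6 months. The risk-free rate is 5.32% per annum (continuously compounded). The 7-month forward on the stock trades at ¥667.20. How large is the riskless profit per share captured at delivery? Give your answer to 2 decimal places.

PV(dividends) I = 7.44·e^(−0.0532·5/12) + 13.91·e^(−0.0532·6/12) = 20.8218
Fair forward F* = (S − I)·e^(rT) = (696.12 − 20.8218)·e^0.031033 = 675.2982 × 1.031520 = 696.5836
Market ¥667.20 < fair 696.5836: forward underpriced → reverse cash-and-carry (short the stock, invest proceeds at r, pay the dividends, go long the forward).
Profit at T = |F_mkt − F*| = |667.20 − 696.5836| = ¥29.38 per share

¥29.38 per share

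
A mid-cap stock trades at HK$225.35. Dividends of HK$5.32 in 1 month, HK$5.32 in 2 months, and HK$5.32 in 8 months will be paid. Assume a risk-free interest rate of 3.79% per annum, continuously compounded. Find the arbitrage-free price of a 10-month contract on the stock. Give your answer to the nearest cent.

PV(dividends) I = 5.32·e^(−0.0379·1/12) + 5.32·e^(−0.0379·2/12) + 5.32·e^(−0.0379·8/12)
I = 5.3032 + 5.2865 + 5.1873 = 15.7770
F = (S − I)·e^(rT) = (225.35 − 15.7770) · e^(0.0379·10/12)
= 209.5730 · e^0.031583 = 209.5730 × 1.032087 = HK$216.30

HK$216.30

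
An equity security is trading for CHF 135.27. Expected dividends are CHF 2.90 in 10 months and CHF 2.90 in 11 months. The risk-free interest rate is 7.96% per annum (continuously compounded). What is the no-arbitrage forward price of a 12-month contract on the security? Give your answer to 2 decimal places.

PV(dividends) I = 2.90·e^(−0.0796·10/12) + 2.90·e^(−0.0796·11/12)
I = 2.7139 + 2.6959 = 5.4098
F = (S − I)·e^(rT) = (135.27 − 5.4098) · e^(0.0796·12/12)
= 129.8602 · e^0.079600 = 129.8602 × 1.082854 = CHF 140.62

CHF 140.62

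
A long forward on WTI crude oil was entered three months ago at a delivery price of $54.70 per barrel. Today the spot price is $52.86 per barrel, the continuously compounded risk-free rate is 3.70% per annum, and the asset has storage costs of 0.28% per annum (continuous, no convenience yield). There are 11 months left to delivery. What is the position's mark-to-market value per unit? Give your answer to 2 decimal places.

Current fair forward for the remaining 11 months: F = S·e^((r + u)·T), (r + u) = 0.0370 + 0.0028 = 0.0398
F = 52.86 · e^(0.0398 × 11/12) = 52.86 × 1.037157 = 54.8241
Value of long forward = (F − K)·e^(−rT) = (54.8241 − 54.70) · e^(−0.0370·11/12)
= 0.1241 × 0.966652 = 0.12

$0.12 per barrel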